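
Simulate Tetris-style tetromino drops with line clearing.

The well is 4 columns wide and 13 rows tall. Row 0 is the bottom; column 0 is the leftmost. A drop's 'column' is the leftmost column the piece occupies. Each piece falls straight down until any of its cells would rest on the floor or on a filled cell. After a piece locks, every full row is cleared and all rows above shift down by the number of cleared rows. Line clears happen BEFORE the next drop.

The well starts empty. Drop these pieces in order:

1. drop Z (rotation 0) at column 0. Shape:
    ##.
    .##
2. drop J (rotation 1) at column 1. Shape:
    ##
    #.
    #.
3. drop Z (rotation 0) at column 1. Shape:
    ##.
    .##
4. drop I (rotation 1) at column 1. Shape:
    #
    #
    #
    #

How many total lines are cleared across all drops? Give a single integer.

Drop 1: Z rot0 at col 0 lands with bottom-row=0; cleared 0 line(s) (total 0); column heights now [2 2 1 0], max=2
Drop 2: J rot1 at col 1 lands with bottom-row=2; cleared 0 line(s) (total 0); column heights now [2 5 5 0], max=5
Drop 3: Z rot0 at col 1 lands with bottom-row=5; cleared 0 line(s) (total 0); column heights now [2 7 7 6], max=7
Drop 4: I rot1 at col 1 lands with bottom-row=7; cleared 0 line(s) (total 0); column heights now [2 11 7 6], max=11

Answer: 0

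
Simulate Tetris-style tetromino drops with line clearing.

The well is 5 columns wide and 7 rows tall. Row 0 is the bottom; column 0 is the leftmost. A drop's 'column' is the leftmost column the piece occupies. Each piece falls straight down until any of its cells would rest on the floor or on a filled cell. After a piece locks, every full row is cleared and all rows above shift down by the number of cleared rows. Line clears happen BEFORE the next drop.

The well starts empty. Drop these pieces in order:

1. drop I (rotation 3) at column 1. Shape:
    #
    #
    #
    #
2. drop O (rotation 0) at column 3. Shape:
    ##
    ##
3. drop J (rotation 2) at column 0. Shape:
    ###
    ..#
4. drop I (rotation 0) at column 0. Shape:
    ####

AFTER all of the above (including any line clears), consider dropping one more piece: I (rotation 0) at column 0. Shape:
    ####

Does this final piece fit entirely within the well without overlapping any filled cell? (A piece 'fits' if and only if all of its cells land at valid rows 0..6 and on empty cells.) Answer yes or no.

Answer: yes

Derivation:
Drop 1: I rot3 at col 1 lands with bottom-row=0; cleared 0 line(s) (total 0); column heights now [0 4 0 0 0], max=4
Drop 2: O rot0 at col 3 lands with bottom-row=0; cleared 0 line(s) (total 0); column heights now [0 4 0 2 2], max=4
Drop 3: J rot2 at col 0 lands with bottom-row=3; cleared 0 line(s) (total 0); column heights now [5 5 5 2 2], max=5
Drop 4: I rot0 at col 0 lands with bottom-row=5; cleared 0 line(s) (total 0); column heights now [6 6 6 6 2], max=6
Test piece I rot0 at col 0 (width 4): heights before test = [6 6 6 6 2]; fits = True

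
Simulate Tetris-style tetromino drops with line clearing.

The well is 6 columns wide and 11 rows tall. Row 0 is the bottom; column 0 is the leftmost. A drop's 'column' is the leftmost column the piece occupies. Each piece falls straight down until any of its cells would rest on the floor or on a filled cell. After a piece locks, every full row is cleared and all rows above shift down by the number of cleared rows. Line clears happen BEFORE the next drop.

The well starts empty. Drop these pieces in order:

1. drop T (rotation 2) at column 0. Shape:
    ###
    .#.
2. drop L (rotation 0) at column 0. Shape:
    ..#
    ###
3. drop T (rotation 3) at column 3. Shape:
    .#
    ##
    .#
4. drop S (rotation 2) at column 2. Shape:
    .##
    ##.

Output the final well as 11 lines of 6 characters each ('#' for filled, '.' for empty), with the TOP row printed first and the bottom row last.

Drop 1: T rot2 at col 0 lands with bottom-row=0; cleared 0 line(s) (total 0); column heights now [2 2 2 0 0 0], max=2
Drop 2: L rot0 at col 0 lands with bottom-row=2; cleared 0 line(s) (total 0); column heights now [3 3 4 0 0 0], max=4
Drop 3: T rot3 at col 3 lands with bottom-row=0; cleared 0 line(s) (total 0); column heights now [3 3 4 2 3 0], max=4
Drop 4: S rot2 at col 2 lands with bottom-row=4; cleared 0 line(s) (total 0); column heights now [3 3 5 6 6 0], max=6

Answer: ......
......
......
......
......
...##.
..##..
..#...
###.#.
#####.
.#..#.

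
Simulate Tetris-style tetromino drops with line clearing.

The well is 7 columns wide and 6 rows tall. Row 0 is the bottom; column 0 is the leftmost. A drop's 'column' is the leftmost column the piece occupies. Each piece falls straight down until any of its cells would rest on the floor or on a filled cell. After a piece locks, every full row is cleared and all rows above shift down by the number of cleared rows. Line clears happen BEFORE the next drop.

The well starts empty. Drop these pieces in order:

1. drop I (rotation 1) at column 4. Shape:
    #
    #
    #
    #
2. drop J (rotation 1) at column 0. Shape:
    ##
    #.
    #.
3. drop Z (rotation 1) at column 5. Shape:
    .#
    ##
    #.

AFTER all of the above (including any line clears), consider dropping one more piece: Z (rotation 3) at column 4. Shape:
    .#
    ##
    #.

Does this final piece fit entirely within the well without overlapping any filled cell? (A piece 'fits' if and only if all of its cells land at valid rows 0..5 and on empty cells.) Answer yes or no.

Drop 1: I rot1 at col 4 lands with bottom-row=0; cleared 0 line(s) (total 0); column heights now [0 0 0 0 4 0 0], max=4
Drop 2: J rot1 at col 0 lands with bottom-row=0; cleared 0 line(s) (total 0); column heights now [3 3 0 0 4 0 0], max=4
Drop 3: Z rot1 at col 5 lands with bottom-row=0; cleared 0 line(s) (total 0); column heights now [3 3 0 0 4 2 3], max=4
Test piece Z rot3 at col 4 (width 2): heights before test = [3 3 0 0 4 2 3]; fits = False

Answer: no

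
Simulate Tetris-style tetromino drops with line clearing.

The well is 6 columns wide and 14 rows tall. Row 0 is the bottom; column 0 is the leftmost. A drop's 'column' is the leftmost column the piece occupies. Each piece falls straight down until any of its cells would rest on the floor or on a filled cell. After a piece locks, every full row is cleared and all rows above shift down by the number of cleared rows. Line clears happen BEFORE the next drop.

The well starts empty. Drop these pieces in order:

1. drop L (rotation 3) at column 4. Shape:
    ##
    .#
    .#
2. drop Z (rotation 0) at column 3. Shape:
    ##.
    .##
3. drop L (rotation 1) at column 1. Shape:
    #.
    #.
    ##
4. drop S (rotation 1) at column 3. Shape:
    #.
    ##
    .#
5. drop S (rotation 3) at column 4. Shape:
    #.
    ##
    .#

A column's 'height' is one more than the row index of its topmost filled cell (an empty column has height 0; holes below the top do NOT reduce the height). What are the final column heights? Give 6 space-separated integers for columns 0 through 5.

Drop 1: L rot3 at col 4 lands with bottom-row=0; cleared 0 line(s) (total 0); column heights now [0 0 0 0 3 3], max=3
Drop 2: Z rot0 at col 3 lands with bottom-row=3; cleared 0 line(s) (total 0); column heights now [0 0 0 5 5 4], max=5
Drop 3: L rot1 at col 1 lands with bottom-row=0; cleared 0 line(s) (total 0); column heights now [0 3 1 5 5 4], max=5
Drop 4: S rot1 at col 3 lands with bottom-row=5; cleared 0 line(s) (total 0); column heights now [0 3 1 8 7 4], max=8
Drop 5: S rot3 at col 4 lands with bottom-row=6; cleared 0 line(s) (total 0); column heights now [0 3 1 8 9 8], max=9

Answer: 0 3 1 8 9 8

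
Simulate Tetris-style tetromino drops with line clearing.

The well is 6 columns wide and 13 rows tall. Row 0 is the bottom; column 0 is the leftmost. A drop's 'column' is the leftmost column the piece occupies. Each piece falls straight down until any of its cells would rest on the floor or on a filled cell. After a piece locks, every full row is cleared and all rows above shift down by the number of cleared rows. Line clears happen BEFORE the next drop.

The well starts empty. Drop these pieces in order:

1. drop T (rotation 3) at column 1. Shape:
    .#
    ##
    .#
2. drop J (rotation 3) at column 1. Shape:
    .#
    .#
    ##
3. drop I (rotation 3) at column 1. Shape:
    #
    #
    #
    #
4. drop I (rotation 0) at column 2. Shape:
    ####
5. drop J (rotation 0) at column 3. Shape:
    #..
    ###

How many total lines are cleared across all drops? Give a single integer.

Answer: 0

Derivation:
Drop 1: T rot3 at col 1 lands with bottom-row=0; cleared 0 line(s) (total 0); column heights now [0 2 3 0 0 0], max=3
Drop 2: J rot3 at col 1 lands with bottom-row=3; cleared 0 line(s) (total 0); column heights now [0 4 6 0 0 0], max=6
Drop 3: I rot3 at col 1 lands with bottom-row=4; cleared 0 line(s) (total 0); column heights now [0 8 6 0 0 0], max=8
Drop 4: I rot0 at col 2 lands with bottom-row=6; cleared 0 line(s) (total 0); column heights now [0 8 7 7 7 7], max=8
Drop 5: J rot0 at col 3 lands with bottom-row=7; cleared 0 line(s) (total 0); column heights now [0 8 7 9 8 8], max=9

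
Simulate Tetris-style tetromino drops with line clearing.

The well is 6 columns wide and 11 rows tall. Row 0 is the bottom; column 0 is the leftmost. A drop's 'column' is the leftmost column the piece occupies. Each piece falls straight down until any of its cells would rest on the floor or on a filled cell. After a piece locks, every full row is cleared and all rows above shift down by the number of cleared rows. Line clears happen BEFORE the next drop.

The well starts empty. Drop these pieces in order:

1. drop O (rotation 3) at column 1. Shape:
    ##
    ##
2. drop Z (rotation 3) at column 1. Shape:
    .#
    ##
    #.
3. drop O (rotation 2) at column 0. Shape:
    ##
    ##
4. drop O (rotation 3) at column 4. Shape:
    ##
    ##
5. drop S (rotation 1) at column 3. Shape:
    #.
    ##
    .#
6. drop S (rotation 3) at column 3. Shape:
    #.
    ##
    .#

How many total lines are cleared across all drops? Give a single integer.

Answer: 0

Derivation:
Drop 1: O rot3 at col 1 lands with bottom-row=0; cleared 0 line(s) (total 0); column heights now [0 2 2 0 0 0], max=2
Drop 2: Z rot3 at col 1 lands with bottom-row=2; cleared 0 line(s) (total 0); column heights now [0 4 5 0 0 0], max=5
Drop 3: O rot2 at col 0 lands with bottom-row=4; cleared 0 line(s) (total 0); column heights now [6 6 5 0 0 0], max=6
Drop 4: O rot3 at col 4 lands with bottom-row=0; cleared 0 line(s) (total 0); column heights now [6 6 5 0 2 2], max=6
Drop 5: S rot1 at col 3 lands with bottom-row=2; cleared 0 line(s) (total 0); column heights now [6 6 5 5 4 2], max=6
Drop 6: S rot3 at col 3 lands with bottom-row=4; cleared 0 line(s) (total 0); column heights now [6 6 5 7 6 2], max=7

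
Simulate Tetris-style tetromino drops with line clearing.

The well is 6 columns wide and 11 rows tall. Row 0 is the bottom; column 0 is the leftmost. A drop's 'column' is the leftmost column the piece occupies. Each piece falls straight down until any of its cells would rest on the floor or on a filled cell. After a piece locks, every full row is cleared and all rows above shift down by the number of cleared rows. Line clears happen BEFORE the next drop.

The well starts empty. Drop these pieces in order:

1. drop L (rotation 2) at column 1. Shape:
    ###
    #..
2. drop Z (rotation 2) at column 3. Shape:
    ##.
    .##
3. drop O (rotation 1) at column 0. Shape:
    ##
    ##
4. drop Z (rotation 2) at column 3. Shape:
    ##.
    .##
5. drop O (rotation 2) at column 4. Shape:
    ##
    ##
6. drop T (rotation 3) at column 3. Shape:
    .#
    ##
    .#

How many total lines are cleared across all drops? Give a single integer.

Answer: 0

Derivation:
Drop 1: L rot2 at col 1 lands with bottom-row=0; cleared 0 line(s) (total 0); column heights now [0 2 2 2 0 0], max=2
Drop 2: Z rot2 at col 3 lands with bottom-row=1; cleared 0 line(s) (total 0); column heights now [0 2 2 3 3 2], max=3
Drop 3: O rot1 at col 0 lands with bottom-row=2; cleared 0 line(s) (total 0); column heights now [4 4 2 3 3 2], max=4
Drop 4: Z rot2 at col 3 lands with bottom-row=3; cleared 0 line(s) (total 0); column heights now [4 4 2 5 5 4], max=5
Drop 5: O rot2 at col 4 lands with bottom-row=5; cleared 0 line(s) (total 0); column heights now [4 4 2 5 7 7], max=7
Drop 6: T rot3 at col 3 lands with bottom-row=7; cleared 0 line(s) (total 0); column heights now [4 4 2 9 10 7], max=10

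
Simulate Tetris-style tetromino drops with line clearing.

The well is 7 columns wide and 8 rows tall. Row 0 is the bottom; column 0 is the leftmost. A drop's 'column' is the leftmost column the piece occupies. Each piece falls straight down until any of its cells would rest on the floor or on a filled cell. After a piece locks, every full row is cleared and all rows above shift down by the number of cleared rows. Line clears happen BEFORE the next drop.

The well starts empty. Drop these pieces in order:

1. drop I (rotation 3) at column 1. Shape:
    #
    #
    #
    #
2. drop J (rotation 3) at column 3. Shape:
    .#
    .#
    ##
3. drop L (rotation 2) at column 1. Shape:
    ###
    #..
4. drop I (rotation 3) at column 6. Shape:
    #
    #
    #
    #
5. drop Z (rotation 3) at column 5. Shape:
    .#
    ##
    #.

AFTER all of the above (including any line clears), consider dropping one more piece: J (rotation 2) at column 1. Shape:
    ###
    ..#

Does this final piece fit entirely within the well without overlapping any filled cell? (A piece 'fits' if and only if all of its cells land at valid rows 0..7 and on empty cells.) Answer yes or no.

Drop 1: I rot3 at col 1 lands with bottom-row=0; cleared 0 line(s) (total 0); column heights now [0 4 0 0 0 0 0], max=4
Drop 2: J rot3 at col 3 lands with bottom-row=0; cleared 0 line(s) (total 0); column heights now [0 4 0 1 3 0 0], max=4
Drop 3: L rot2 at col 1 lands with bottom-row=4; cleared 0 line(s) (total 0); column heights now [0 6 6 6 3 0 0], max=6
Drop 4: I rot3 at col 6 lands with bottom-row=0; cleared 0 line(s) (total 0); column heights now [0 6 6 6 3 0 4], max=6
Drop 5: Z rot3 at col 5 lands with bottom-row=3; cleared 0 line(s) (total 0); column heights now [0 6 6 6 3 5 6], max=6
Test piece J rot2 at col 1 (width 3): heights before test = [0 6 6 6 3 5 6]; fits = True

Answer: yes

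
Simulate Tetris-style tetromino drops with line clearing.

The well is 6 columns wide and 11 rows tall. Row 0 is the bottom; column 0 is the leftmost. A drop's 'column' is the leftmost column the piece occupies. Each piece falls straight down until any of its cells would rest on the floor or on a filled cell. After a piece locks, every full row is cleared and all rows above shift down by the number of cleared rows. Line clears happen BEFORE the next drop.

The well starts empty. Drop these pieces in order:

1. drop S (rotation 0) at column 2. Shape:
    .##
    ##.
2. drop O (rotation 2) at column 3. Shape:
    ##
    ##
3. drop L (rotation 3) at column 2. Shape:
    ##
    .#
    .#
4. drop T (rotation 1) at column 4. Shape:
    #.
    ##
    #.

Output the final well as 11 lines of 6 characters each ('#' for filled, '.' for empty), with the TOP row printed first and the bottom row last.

Drop 1: S rot0 at col 2 lands with bottom-row=0; cleared 0 line(s) (total 0); column heights now [0 0 1 2 2 0], max=2
Drop 2: O rot2 at col 3 lands with bottom-row=2; cleared 0 line(s) (total 0); column heights now [0 0 1 4 4 0], max=4
Drop 3: L rot3 at col 2 lands with bottom-row=4; cleared 0 line(s) (total 0); column heights now [0 0 7 7 4 0], max=7
Drop 4: T rot1 at col 4 lands with bottom-row=4; cleared 0 line(s) (total 0); column heights now [0 0 7 7 7 6], max=7

Answer: ......
......
......
......
..###.
...###
...##.
...##.
...##.
...##.
..##..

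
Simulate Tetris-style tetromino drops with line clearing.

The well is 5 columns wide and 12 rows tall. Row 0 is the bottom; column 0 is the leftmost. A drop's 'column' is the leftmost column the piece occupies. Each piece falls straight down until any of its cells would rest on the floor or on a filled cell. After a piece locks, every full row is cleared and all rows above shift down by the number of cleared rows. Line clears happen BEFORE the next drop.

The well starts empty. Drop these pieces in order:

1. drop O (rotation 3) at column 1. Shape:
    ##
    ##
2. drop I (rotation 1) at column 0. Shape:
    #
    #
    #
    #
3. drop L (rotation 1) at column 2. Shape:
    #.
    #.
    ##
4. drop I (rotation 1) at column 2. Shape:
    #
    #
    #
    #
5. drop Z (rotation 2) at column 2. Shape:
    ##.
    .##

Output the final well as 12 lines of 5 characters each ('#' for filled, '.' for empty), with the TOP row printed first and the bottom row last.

Drop 1: O rot3 at col 1 lands with bottom-row=0; cleared 0 line(s) (total 0); column heights now [0 2 2 0 0], max=2
Drop 2: I rot1 at col 0 lands with bottom-row=0; cleared 0 line(s) (total 0); column heights now [4 2 2 0 0], max=4
Drop 3: L rot1 at col 2 lands with bottom-row=2; cleared 0 line(s) (total 0); column heights now [4 2 5 3 0], max=5
Drop 4: I rot1 at col 2 lands with bottom-row=5; cleared 0 line(s) (total 0); column heights now [4 2 9 3 0], max=9
Drop 5: Z rot2 at col 2 lands with bottom-row=8; cleared 0 line(s) (total 0); column heights now [4 2 10 10 9], max=10

Answer: .....
.....
..##.
..###
..#..
..#..
..#..
..#..
#.#..
#.##.
###..
###..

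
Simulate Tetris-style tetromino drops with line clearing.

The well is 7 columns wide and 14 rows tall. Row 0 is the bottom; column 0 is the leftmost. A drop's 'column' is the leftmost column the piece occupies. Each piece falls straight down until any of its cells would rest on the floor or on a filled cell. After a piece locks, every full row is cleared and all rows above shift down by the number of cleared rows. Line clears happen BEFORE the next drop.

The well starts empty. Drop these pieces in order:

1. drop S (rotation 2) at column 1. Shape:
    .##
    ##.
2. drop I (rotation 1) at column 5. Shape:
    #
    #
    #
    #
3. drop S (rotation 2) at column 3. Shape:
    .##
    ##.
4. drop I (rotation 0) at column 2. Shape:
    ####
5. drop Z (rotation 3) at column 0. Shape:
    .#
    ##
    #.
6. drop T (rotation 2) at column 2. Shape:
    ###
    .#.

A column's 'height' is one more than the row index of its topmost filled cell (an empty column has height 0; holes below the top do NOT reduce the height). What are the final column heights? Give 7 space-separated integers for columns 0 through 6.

Drop 1: S rot2 at col 1 lands with bottom-row=0; cleared 0 line(s) (total 0); column heights now [0 1 2 2 0 0 0], max=2
Drop 2: I rot1 at col 5 lands with bottom-row=0; cleared 0 line(s) (total 0); column heights now [0 1 2 2 0 4 0], max=4
Drop 3: S rot2 at col 3 lands with bottom-row=3; cleared 0 line(s) (total 0); column heights now [0 1 2 4 5 5 0], max=5
Drop 4: I rot0 at col 2 lands with bottom-row=5; cleared 0 line(s) (total 0); column heights now [0 1 6 6 6 6 0], max=6
Drop 5: Z rot3 at col 0 lands with bottom-row=0; cleared 0 line(s) (total 0); column heights now [2 3 6 6 6 6 0], max=6
Drop 6: T rot2 at col 2 lands with bottom-row=6; cleared 0 line(s) (total 0); column heights now [2 3 8 8 8 6 0], max=8

Answer: 2 3 8 8 8 6 0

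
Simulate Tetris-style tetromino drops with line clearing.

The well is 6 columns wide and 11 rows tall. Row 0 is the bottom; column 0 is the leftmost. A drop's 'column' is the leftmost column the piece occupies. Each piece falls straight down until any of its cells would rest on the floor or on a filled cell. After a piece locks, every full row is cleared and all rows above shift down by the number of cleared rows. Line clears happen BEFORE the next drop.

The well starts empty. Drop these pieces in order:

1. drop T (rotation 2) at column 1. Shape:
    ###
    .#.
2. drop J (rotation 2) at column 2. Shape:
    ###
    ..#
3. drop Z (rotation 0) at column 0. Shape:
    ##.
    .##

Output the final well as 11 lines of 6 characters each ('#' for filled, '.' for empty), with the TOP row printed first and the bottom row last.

Drop 1: T rot2 at col 1 lands with bottom-row=0; cleared 0 line(s) (total 0); column heights now [0 2 2 2 0 0], max=2
Drop 2: J rot2 at col 2 lands with bottom-row=1; cleared 0 line(s) (total 0); column heights now [0 2 3 3 3 0], max=3
Drop 3: Z rot0 at col 0 lands with bottom-row=3; cleared 0 line(s) (total 0); column heights now [5 5 4 3 3 0], max=5

Answer: ......
......
......
......
......
......
##....
.##...
..###.
.####.
..#...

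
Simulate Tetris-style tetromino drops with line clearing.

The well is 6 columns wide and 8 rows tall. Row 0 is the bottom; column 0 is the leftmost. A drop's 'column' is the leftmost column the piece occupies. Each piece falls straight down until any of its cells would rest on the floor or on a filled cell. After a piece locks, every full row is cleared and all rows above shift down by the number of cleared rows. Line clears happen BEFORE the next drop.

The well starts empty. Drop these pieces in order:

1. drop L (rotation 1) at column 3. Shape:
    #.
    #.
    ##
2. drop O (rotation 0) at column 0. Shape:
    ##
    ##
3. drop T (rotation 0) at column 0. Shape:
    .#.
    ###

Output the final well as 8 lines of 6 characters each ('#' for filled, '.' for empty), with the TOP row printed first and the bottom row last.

Answer: ......
......
......
......
.#....
####..
##.#..
##.##.

Derivation:
Drop 1: L rot1 at col 3 lands with bottom-row=0; cleared 0 line(s) (total 0); column heights now [0 0 0 3 1 0], max=3
Drop 2: O rot0 at col 0 lands with bottom-row=0; cleared 0 line(s) (total 0); column heights now [2 2 0 3 1 0], max=3
Drop 3: T rot0 at col 0 lands with bottom-row=2; cleared 0 line(s) (total 0); column heights now [3 4 3 3 1 0], max=4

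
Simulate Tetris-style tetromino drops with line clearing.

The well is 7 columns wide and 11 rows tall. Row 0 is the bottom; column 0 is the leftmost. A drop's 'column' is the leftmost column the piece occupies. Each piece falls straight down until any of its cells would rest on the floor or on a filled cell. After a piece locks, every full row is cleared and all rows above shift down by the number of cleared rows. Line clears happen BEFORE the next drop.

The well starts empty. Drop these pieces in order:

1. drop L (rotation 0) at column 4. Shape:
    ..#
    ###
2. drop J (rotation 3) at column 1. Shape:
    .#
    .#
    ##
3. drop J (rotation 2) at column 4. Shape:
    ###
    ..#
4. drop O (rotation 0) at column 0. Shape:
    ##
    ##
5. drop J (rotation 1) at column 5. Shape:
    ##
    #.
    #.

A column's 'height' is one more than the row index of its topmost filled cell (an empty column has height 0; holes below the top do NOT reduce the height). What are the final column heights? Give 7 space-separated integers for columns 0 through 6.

Drop 1: L rot0 at col 4 lands with bottom-row=0; cleared 0 line(s) (total 0); column heights now [0 0 0 0 1 1 2], max=2
Drop 2: J rot3 at col 1 lands with bottom-row=0; cleared 0 line(s) (total 0); column heights now [0 1 3 0 1 1 2], max=3
Drop 3: J rot2 at col 4 lands with bottom-row=2; cleared 0 line(s) (total 0); column heights now [0 1 3 0 4 4 4], max=4
Drop 4: O rot0 at col 0 lands with bottom-row=1; cleared 0 line(s) (total 0); column heights now [3 3 3 0 4 4 4], max=4
Drop 5: J rot1 at col 5 lands with bottom-row=4; cleared 0 line(s) (total 0); column heights now [3 3 3 0 4 7 7], max=7

Answer: 3 3 3 0 4 7 7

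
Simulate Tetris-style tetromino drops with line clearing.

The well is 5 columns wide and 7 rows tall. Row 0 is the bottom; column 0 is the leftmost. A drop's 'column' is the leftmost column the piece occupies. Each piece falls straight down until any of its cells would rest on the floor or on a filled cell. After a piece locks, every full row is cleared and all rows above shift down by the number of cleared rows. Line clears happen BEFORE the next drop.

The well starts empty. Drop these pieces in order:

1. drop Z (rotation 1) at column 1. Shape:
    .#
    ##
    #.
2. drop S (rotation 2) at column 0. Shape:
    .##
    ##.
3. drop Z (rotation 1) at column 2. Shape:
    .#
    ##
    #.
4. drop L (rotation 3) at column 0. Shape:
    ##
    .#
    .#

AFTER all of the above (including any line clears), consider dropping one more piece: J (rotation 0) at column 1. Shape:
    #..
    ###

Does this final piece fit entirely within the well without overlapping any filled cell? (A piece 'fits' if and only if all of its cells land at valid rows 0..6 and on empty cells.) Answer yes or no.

Answer: no

Derivation:
Drop 1: Z rot1 at col 1 lands with bottom-row=0; cleared 0 line(s) (total 0); column heights now [0 2 3 0 0], max=3
Drop 2: S rot2 at col 0 lands with bottom-row=2; cleared 0 line(s) (total 0); column heights now [3 4 4 0 0], max=4
Drop 3: Z rot1 at col 2 lands with bottom-row=4; cleared 0 line(s) (total 0); column heights now [3 4 6 7 0], max=7
Drop 4: L rot3 at col 0 lands with bottom-row=4; cleared 0 line(s) (total 0); column heights now [7 7 6 7 0], max=7
Test piece J rot0 at col 1 (width 3): heights before test = [7 7 6 7 0]; fits = False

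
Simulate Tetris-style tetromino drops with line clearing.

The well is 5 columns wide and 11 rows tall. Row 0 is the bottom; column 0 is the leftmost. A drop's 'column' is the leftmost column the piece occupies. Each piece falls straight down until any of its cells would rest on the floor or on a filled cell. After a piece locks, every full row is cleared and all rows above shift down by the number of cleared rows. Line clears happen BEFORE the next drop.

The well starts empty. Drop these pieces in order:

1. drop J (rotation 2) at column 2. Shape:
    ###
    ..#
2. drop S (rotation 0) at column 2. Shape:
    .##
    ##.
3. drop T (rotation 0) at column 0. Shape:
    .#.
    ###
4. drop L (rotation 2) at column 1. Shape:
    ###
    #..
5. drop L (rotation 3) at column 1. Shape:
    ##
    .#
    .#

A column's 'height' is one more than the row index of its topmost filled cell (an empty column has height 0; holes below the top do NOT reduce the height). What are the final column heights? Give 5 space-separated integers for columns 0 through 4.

Drop 1: J rot2 at col 2 lands with bottom-row=0; cleared 0 line(s) (total 0); column heights now [0 0 2 2 2], max=2
Drop 2: S rot0 at col 2 lands with bottom-row=2; cleared 0 line(s) (total 0); column heights now [0 0 3 4 4], max=4
Drop 3: T rot0 at col 0 lands with bottom-row=3; cleared 1 line(s) (total 1); column heights now [0 4 3 3 2], max=4
Drop 4: L rot2 at col 1 lands with bottom-row=4; cleared 0 line(s) (total 1); column heights now [0 6 6 6 2], max=6
Drop 5: L rot3 at col 1 lands with bottom-row=6; cleared 0 line(s) (total 1); column heights now [0 9 9 6 2], max=9

Answer: 0 9 9 6 2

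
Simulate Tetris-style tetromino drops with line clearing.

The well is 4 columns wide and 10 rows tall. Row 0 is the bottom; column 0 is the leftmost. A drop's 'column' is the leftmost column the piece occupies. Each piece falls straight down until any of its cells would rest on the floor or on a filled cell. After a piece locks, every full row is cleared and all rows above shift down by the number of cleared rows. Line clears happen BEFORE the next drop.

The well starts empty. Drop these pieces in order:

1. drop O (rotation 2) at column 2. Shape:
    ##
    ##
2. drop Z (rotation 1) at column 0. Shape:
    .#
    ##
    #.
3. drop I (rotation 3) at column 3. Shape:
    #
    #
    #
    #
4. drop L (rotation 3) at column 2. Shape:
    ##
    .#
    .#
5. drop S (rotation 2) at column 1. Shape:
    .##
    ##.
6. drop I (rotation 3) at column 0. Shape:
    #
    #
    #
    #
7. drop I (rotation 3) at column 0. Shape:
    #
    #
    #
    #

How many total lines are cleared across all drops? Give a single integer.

Answer: 1

Derivation:
Drop 1: O rot2 at col 2 lands with bottom-row=0; cleared 0 line(s) (total 0); column heights now [0 0 2 2], max=2
Drop 2: Z rot1 at col 0 lands with bottom-row=0; cleared 1 line(s) (total 1); column heights now [1 2 1 1], max=2
Drop 3: I rot3 at col 3 lands with bottom-row=1; cleared 0 line(s) (total 1); column heights now [1 2 1 5], max=5
Drop 4: L rot3 at col 2 lands with bottom-row=5; cleared 0 line(s) (total 1); column heights now [1 2 8 8], max=8
Drop 5: S rot2 at col 1 lands with bottom-row=8; cleared 0 line(s) (total 1); column heights now [1 9 10 10], max=10
Drop 6: I rot3 at col 0 lands with bottom-row=1; cleared 0 line(s) (total 1); column heights now [5 9 10 10], max=10
Drop 7: I rot3 at col 0 lands with bottom-row=5; cleared 0 line(s) (total 1); column heights now [9 9 10 10], max=10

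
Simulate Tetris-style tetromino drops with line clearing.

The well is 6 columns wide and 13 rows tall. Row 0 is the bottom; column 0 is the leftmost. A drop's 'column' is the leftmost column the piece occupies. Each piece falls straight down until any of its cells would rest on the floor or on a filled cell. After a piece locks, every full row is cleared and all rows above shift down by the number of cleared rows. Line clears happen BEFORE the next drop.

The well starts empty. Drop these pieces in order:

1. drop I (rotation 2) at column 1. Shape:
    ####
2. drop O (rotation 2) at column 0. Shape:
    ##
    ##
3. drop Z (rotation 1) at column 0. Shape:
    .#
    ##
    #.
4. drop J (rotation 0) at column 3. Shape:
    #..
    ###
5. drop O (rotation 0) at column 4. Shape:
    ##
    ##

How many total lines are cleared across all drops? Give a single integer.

Answer: 0

Derivation:
Drop 1: I rot2 at col 1 lands with bottom-row=0; cleared 0 line(s) (total 0); column heights now [0 1 1 1 1 0], max=1
Drop 2: O rot2 at col 0 lands with bottom-row=1; cleared 0 line(s) (total 0); column heights now [3 3 1 1 1 0], max=3
Drop 3: Z rot1 at col 0 lands with bottom-row=3; cleared 0 line(s) (total 0); column heights now [5 6 1 1 1 0], max=6
Drop 4: J rot0 at col 3 lands with bottom-row=1; cleared 0 line(s) (total 0); column heights now [5 6 1 3 2 2], max=6
Drop 5: O rot0 at col 4 lands with bottom-row=2; cleared 0 line(s) (total 0); column heights now [5 6 1 3 4 4], max=6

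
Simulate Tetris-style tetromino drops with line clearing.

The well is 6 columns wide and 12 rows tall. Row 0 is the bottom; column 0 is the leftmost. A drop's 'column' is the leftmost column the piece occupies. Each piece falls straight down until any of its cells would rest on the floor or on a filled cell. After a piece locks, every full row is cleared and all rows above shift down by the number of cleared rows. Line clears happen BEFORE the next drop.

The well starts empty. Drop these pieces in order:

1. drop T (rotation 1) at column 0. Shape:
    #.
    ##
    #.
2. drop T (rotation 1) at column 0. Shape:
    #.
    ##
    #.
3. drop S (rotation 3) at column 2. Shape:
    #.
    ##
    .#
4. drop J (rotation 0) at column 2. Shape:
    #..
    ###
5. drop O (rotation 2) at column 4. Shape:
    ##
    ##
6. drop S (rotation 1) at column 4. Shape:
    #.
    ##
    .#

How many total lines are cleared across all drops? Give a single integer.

Drop 1: T rot1 at col 0 lands with bottom-row=0; cleared 0 line(s) (total 0); column heights now [3 2 0 0 0 0], max=3
Drop 2: T rot1 at col 0 lands with bottom-row=3; cleared 0 line(s) (total 0); column heights now [6 5 0 0 0 0], max=6
Drop 3: S rot3 at col 2 lands with bottom-row=0; cleared 0 line(s) (total 0); column heights now [6 5 3 2 0 0], max=6
Drop 4: J rot0 at col 2 lands with bottom-row=3; cleared 0 line(s) (total 0); column heights now [6 5 5 4 4 0], max=6
Drop 5: O rot2 at col 4 lands with bottom-row=4; cleared 0 line(s) (total 0); column heights now [6 5 5 4 6 6], max=6
Drop 6: S rot1 at col 4 lands with bottom-row=6; cleared 0 line(s) (total 0); column heights now [6 5 5 4 9 8], max=9

Answer: 0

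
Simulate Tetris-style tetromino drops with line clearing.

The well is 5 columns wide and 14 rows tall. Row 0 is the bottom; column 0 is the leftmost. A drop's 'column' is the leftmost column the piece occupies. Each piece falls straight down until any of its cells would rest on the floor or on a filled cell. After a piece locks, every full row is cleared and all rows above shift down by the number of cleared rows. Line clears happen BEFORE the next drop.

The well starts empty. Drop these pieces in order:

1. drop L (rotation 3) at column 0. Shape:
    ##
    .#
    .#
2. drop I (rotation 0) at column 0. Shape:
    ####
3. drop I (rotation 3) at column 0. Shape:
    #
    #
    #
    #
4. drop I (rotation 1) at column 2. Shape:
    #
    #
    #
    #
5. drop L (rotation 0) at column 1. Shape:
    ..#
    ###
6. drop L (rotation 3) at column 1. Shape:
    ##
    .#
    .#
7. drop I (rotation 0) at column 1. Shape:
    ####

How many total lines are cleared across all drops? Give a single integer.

Drop 1: L rot3 at col 0 lands with bottom-row=0; cleared 0 line(s) (total 0); column heights now [3 3 0 0 0], max=3
Drop 2: I rot0 at col 0 lands with bottom-row=3; cleared 0 line(s) (total 0); column heights now [4 4 4 4 0], max=4
Drop 3: I rot3 at col 0 lands with bottom-row=4; cleared 0 line(s) (total 0); column heights now [8 4 4 4 0], max=8
Drop 4: I rot1 at col 2 lands with bottom-row=4; cleared 0 line(s) (total 0); column heights now [8 4 8 4 0], max=8
Drop 5: L rot0 at col 1 lands with bottom-row=8; cleared 0 line(s) (total 0); column heights now [8 9 9 10 0], max=10
Drop 6: L rot3 at col 1 lands with bottom-row=9; cleared 0 line(s) (total 0); column heights now [8 12 12 10 0], max=12
Drop 7: I rot0 at col 1 lands with bottom-row=12; cleared 0 line(s) (total 0); column heights now [8 13 13 13 13], max=13

Answer: 0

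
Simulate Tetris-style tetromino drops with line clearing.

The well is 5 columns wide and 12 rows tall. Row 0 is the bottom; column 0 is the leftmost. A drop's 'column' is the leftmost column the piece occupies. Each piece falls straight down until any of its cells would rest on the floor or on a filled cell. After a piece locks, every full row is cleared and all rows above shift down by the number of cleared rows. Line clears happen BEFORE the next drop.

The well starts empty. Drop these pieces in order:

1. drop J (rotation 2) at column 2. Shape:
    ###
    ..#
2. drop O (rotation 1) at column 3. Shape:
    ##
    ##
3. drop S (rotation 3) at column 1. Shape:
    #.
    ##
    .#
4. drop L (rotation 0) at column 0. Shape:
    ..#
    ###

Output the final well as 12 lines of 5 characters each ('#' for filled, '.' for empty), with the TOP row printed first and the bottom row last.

Drop 1: J rot2 at col 2 lands with bottom-row=0; cleared 0 line(s) (total 0); column heights now [0 0 2 2 2], max=2
Drop 2: O rot1 at col 3 lands with bottom-row=2; cleared 0 line(s) (total 0); column heights now [0 0 2 4 4], max=4
Drop 3: S rot3 at col 1 lands with bottom-row=2; cleared 0 line(s) (total 0); column heights now [0 5 4 4 4], max=5
Drop 4: L rot0 at col 0 lands with bottom-row=5; cleared 0 line(s) (total 0); column heights now [6 6 7 4 4], max=7

Answer: .....
.....
.....
.....
.....
..#..
###..
.#...
.####
..###
..###
....#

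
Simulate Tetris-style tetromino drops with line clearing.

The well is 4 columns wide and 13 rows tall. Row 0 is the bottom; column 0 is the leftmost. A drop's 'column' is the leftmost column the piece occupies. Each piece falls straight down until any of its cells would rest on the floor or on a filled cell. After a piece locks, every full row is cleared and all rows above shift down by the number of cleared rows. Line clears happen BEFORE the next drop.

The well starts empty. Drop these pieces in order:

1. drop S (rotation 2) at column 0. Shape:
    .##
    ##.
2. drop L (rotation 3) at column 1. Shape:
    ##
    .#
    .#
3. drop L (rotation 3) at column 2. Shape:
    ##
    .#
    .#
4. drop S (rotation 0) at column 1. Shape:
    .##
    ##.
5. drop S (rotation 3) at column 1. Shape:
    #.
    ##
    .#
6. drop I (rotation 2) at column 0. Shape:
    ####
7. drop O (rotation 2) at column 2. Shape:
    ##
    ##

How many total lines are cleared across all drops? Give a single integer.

Answer: 1

Derivation:
Drop 1: S rot2 at col 0 lands with bottom-row=0; cleared 0 line(s) (total 0); column heights now [1 2 2 0], max=2
Drop 2: L rot3 at col 1 lands with bottom-row=2; cleared 0 line(s) (total 0); column heights now [1 5 5 0], max=5
Drop 3: L rot3 at col 2 lands with bottom-row=3; cleared 0 line(s) (total 0); column heights now [1 5 6 6], max=6
Drop 4: S rot0 at col 1 lands with bottom-row=6; cleared 0 line(s) (total 0); column heights now [1 7 8 8], max=8
Drop 5: S rot3 at col 1 lands with bottom-row=8; cleared 0 line(s) (total 0); column heights now [1 11 10 8], max=11
Drop 6: I rot2 at col 0 lands with bottom-row=11; cleared 1 line(s) (total 1); column heights now [1 11 10 8], max=11
Drop 7: O rot2 at col 2 lands with bottom-row=10; cleared 0 line(s) (total 1); column heights now [1 11 12 12], max=12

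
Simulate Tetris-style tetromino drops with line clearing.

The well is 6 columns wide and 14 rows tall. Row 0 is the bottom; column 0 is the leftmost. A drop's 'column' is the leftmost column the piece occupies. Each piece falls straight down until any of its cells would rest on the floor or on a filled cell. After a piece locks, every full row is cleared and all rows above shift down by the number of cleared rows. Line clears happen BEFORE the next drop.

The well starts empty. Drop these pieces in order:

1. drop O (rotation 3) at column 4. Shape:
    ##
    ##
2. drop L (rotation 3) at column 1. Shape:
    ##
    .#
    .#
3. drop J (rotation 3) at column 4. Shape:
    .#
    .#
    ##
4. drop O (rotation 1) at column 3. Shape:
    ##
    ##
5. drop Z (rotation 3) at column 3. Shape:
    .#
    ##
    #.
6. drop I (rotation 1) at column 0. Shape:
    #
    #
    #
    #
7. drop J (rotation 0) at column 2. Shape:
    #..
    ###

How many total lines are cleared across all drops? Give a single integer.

Drop 1: O rot3 at col 4 lands with bottom-row=0; cleared 0 line(s) (total 0); column heights now [0 0 0 0 2 2], max=2
Drop 2: L rot3 at col 1 lands with bottom-row=0; cleared 0 line(s) (total 0); column heights now [0 3 3 0 2 2], max=3
Drop 3: J rot3 at col 4 lands with bottom-row=2; cleared 0 line(s) (total 0); column heights now [0 3 3 0 3 5], max=5
Drop 4: O rot1 at col 3 lands with bottom-row=3; cleared 0 line(s) (total 0); column heights now [0 3 3 5 5 5], max=5
Drop 5: Z rot3 at col 3 lands with bottom-row=5; cleared 0 line(s) (total 0); column heights now [0 3 3 7 8 5], max=8
Drop 6: I rot1 at col 0 lands with bottom-row=0; cleared 0 line(s) (total 0); column heights now [4 3 3 7 8 5], max=8
Drop 7: J rot0 at col 2 lands with bottom-row=8; cleared 0 line(s) (total 0); column heights now [4 3 10 9 9 5], max=10

Answer: 0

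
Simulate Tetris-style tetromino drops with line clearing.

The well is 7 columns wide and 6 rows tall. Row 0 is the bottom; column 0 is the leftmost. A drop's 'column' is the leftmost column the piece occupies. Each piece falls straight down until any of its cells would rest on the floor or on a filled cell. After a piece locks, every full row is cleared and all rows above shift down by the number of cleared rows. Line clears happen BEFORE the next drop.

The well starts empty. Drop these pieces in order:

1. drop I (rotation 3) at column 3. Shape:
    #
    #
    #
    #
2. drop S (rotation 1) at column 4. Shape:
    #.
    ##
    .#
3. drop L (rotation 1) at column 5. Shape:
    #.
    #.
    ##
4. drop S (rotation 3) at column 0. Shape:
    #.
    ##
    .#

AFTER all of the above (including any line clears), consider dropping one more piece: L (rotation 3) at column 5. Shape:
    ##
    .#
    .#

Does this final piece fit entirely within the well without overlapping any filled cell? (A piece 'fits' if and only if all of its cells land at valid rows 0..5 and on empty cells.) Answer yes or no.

Drop 1: I rot3 at col 3 lands with bottom-row=0; cleared 0 line(s) (total 0); column heights now [0 0 0 4 0 0 0], max=4
Drop 2: S rot1 at col 4 lands with bottom-row=0; cleared 0 line(s) (total 0); column heights now [0 0 0 4 3 2 0], max=4
Drop 3: L rot1 at col 5 lands with bottom-row=2; cleared 0 line(s) (total 0); column heights now [0 0 0 4 3 5 3], max=5
Drop 4: S rot3 at col 0 lands with bottom-row=0; cleared 0 line(s) (total 0); column heights now [3 2 0 4 3 5 3], max=5
Test piece L rot3 at col 5 (width 2): heights before test = [3 2 0 4 3 5 3]; fits = True

Answer: yes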